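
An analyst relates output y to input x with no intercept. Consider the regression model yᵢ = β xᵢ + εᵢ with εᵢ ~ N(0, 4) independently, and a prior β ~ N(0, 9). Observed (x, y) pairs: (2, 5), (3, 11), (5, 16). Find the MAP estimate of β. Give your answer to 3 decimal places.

β̂_MAP = 3.199

log p(β | y) = −Σ(yᵢ − βxᵢ)²/(2·4) − β²/(2·9) + const.
Setting the derivative to zero: Σxᵢ(yᵢ − βxᵢ)/4 − β/9 = 0, so β = Σxᵢyᵢ / (Σxᵢ² + σ²/τ²).
Σxᵢyᵢ = 2·5 + 3·11 + 5·16 = 123; Σxᵢ² = 38; σ²/τ² = 4/9.
β̂_MAP = 123 / (38 + 4/9) = 123/(346/9) = 1107/346 ≈ 3.199.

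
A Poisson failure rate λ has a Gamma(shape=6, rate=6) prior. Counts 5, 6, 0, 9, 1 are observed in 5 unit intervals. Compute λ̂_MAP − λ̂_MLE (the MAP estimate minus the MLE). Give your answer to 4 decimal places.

Σxᵢ = 21. Posterior is Gamma(27, 11); MAP = (27−1)/11 = 26/11 ≈ 2.36364.
MLE = x̄ = 21/5 ≈ 4.20000.
Difference = 26/11 − 21/5 = -101/55 ≈ -1.8364.

MAP − MLE = -1.8364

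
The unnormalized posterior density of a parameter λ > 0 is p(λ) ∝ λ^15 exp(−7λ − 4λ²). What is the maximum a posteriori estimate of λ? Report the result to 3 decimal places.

ℓ'(λ) = 15/λ − 7 − 8λ. Setting this to zero and multiplying by λ: 8λ² + 7λ − 15 = 0.
λ = (−7 + √(7² + 4·8·15)) / (2·8) = (−7 + √529) / 16 = (−7 + 23)/16 = 1.
ℓ''(λ) = −15/λ² − 8 < 0, confirming a maximum.

λ̂_MAP = 1.000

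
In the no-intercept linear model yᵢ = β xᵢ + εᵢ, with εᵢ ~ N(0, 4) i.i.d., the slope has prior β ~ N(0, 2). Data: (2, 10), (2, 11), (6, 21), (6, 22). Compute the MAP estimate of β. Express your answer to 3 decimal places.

β̂_MAP = 3.659

log p(β | y) = −Σ(yᵢ − βxᵢ)²/(2·4) − β²/(2·2) + const.
Setting the derivative to zero: Σxᵢ(yᵢ − βxᵢ)/4 − β/2 = 0, so β = Σxᵢyᵢ / (Σxᵢ² + σ²/τ²).
Σxᵢyᵢ = 2·10 + 2·11 + 6·21 + 6·22 = 300; Σxᵢ² = 80; σ²/τ² = 2.
β̂_MAP = 300 / (80 + 2) = 300/82 ≈ 3.659.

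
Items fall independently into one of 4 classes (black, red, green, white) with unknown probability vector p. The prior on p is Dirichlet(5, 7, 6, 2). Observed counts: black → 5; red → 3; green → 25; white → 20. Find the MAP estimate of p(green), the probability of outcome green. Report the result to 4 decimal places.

The posterior is Dirichlet(αᵢ + nᵢ) = Dirichlet(10, 10, 31, 22).
For a Dirichlet(a₁,…,a_K) with all aᵢ > 1, the mode has j-th component (aⱼ − 1)/(Σaᵢ − K).
Here Σaᵢ = 73 and K = 4, so p(green) = (31 − 1)/(73 − 4) = 30/69 ≈ 0.4348.

MAP estimate of p(green) = 0.4348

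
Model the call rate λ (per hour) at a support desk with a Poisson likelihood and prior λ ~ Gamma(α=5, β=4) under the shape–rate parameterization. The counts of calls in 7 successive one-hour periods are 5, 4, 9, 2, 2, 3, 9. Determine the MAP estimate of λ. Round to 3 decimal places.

Σxᵢ = 5+4+9+2+2+3+9 = 34, with n = 7.
Posterior ∝ λ^4e^(−4λ) · λ^34e^(−7λ) = λ^38e^(−11λ), i.e. Gamma(shape=39, rate=11).
The mode of a Gamma(a, b) with a ≥ 1 (shape–rate) is (a−1)/b = 38/11 ≈ 3.455.

λ̂_MAP = 3.455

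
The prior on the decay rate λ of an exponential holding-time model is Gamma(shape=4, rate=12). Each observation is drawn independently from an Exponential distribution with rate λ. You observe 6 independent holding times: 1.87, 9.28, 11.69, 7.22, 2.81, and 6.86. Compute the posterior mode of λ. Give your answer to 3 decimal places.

λ̂_MAP = 0.174

The Exponential(rate=λ) likelihood is ∝ λ^n e^(−λΣtᵢ). Here n = 6 and Σtᵢ = 1.87 + 9.28 + 11.69 + 7.22 + 2.81 + 6.86 = 39.73.
Posterior ∝ λ^3e^(−12λ) · λ^6e^(−39.73λ) = λ^9e^(−51.73λ), i.e. Gamma(10, 51.73).
Mode = (a−1)/b = 9/51.73 ≈ 0.174.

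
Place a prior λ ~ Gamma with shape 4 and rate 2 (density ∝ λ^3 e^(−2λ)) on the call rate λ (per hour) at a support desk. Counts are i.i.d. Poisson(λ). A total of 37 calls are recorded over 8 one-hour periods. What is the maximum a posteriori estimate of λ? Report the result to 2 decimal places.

λ̂_MAP = 4.00

Σxᵢ = 37, n = 8.
Posterior ∝ λ^3e^(−2λ) · λ^37e^(−8λ) = λ^40e^(−10λ), i.e. Gamma(shape=41, rate=10).
The mode of a Gamma(a, b) with a ≥ 1 (shape–rate) is (a−1)/b = 40/10 ≈ 4.00.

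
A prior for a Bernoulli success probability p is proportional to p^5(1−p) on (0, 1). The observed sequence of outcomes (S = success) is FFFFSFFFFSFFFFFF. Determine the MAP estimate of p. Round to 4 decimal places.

The prior density ∝ p^5(1−p)^1 is the kernel of Beta(6, 2).
Data: 2 successes in 16 trials (from the sequence). The binomial likelihood contributes p^2(1−p)^14, so the posterior is Beta(6+2, 2+14) = Beta(8, 16).
For Beta(a, b) with a, b > 1 the mode is (a−1)/(a+b−2) = 7/22 ≈ 0.3182.

p̂_MAP = 0.3182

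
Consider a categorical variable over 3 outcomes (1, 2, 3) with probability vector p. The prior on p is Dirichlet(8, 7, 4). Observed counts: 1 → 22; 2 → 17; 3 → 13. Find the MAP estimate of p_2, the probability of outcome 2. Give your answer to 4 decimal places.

The posterior is Dirichlet(αᵢ + nᵢ) = Dirichlet(30, 24, 17).
For a Dirichlet(a₁,…,a_K) with all aᵢ > 1, the mode has j-th component (aⱼ − 1)/(Σaᵢ − K).
Here Σaᵢ = 71 and K = 3, so p_2 = (24 − 1)/(71 − 3) = 23/68 ≈ 0.3382.

MAP estimate: 0.3382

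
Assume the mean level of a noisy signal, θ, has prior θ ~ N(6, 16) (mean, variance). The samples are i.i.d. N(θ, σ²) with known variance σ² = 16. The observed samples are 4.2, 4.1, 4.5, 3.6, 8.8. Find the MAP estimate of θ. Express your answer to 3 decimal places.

n = 5; x̄ = (4.2 + 4.1 + 4.5 + 3.6 + 8.8)/5 = 25.2/5 = 5.04.
For a Normal prior and Normal likelihood with known variance, the posterior is Normal; its mode equals its mean, the precision-weighted average.
Prior precision 1/σ₀² = 1/16 = 0.0625; data precision n/σ² = 5/16 = 0.3125.
θ̂ = (0.0625·6 + 0.3125·5.04) / (0.0625 + 0.3125) = 1.95/0.375 = 5.200.

θ̂_MAP = 5.200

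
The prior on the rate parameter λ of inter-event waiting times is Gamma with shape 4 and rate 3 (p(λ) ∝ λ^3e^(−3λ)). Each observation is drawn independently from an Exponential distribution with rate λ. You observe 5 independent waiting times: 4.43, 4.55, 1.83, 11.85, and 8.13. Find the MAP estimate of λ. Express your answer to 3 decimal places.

λ̂_MAP = 0.237

The Exponential(rate=λ) likelihood is ∝ λ^n e^(−λΣtᵢ). Here n = 5 and Σtᵢ = 4.43 + 4.55 + 1.83 + 11.85 + 8.13 = 30.79.
Posterior ∝ λ^3e^(−3λ) · λ^5e^(−30.79λ) = λ^8e^(−33.79λ), i.e. Gamma(9, 33.79).
Mode = (a−1)/b = 8/33.79 ≈ 0.237.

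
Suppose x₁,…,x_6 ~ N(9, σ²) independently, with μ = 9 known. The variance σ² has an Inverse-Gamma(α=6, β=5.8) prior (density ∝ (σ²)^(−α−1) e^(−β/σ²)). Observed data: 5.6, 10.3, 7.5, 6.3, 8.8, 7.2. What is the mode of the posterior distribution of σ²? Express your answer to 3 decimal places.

σ̂²_MAP = 1.884

Sum of squared deviations about the known mean: SS = (5.6−9)² + (10.3−9)² + (7.5−9)² + (6.3−9)² + (8.8−9)² + (7.2−9)² = 26.07.
The Normal likelihood contributes (σ²)^(−n/2) exp(−SS/(2σ²)), so the posterior is Inverse-Gamma(α + n/2, β + SS/2) = Inverse-Gamma(9, 18.835).
The mode of Inverse-Gamma(a, b) is b/(a+1) = 18.835/10 ≈ 1.884.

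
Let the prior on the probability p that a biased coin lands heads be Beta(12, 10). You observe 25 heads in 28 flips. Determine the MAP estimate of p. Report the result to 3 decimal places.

Prior: Beta(12, 10).
Data: 25 successes in 28 trials. The binomial likelihood contributes p^25(1−p)^3, so the posterior is Beta(12+25, 10+3) = Beta(37, 13).
For Beta(a, b) with a, b > 1 the mode is (a−1)/(a+b−2) = 36/48 ≈ 0.750.

p̂_MAP = 0.750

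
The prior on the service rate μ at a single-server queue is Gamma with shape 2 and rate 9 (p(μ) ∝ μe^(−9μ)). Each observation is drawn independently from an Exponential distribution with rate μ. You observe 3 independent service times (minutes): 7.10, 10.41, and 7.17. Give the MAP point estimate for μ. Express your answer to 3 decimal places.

The Exponential(rate=μ) likelihood is ∝ μ^n e^(−μΣtᵢ). Here n = 3 and Σtᵢ = 7.10 + 10.41 + 7.17 = 24.68.
Posterior ∝ μe^(−9μ) · μ^3e^(−24.68μ) = μ^4e^(−33.68μ), i.e. Gamma(5, 33.68).
Mode = (a−1)/b = 4/33.68 ≈ 0.119.

μ̂_MAP = 0.119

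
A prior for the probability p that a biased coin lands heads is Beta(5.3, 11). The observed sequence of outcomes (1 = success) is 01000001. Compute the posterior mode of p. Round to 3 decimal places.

Prior: Beta(5.3, 11).
Data: 2 successes in 8 trials (from the sequence). The binomial likelihood contributes p^2(1−p)^6, so the posterior is Beta(5.3+2, 11+6) = Beta(7.3, 17).
For Beta(a, b) with a, b > 1 the mode is (a−1)/(a+b−2) = 6.3/22.3 ≈ 0.283.

p̂_MAP = 0.283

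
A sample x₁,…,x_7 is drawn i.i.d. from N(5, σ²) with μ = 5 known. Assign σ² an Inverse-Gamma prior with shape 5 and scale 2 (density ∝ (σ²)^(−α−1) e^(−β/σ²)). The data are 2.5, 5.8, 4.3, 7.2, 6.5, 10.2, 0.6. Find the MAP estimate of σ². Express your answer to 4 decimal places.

Sum of squared deviations about the known mean: SS = (2.5−5)² + (5.8−5)² + (4.3−5)² + (7.2−5)² + (6.5−5)² + (10.2−5)² + (0.6−5)² = 60.87.
The Normal likelihood contributes (σ²)^(−n/2) exp(−SS/(2σ²)), so the posterior is Inverse-Gamma(α + n/2, β + SS/2) = Inverse-Gamma(8.5, 32.435).
The mode of Inverse-Gamma(a, b) is b/(a+1) = 32.435/9.5 ≈ 3.4142.

σ̂²_MAP = 3.4142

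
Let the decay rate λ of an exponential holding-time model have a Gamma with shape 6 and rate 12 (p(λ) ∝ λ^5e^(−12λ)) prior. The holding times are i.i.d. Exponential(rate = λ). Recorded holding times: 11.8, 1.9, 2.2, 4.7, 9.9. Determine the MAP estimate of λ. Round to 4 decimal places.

The Exponential(rate=λ) likelihood is ∝ λ^n e^(−λΣtᵢ). Here n = 5 and Σtᵢ = 11.8 + 1.9 + 2.2 + 4.7 + 9.9 = 30.5.
Posterior ∝ λ^5e^(−12λ) · λ^5e^(−30.5λ) = λ^10e^(−42.5λ), i.e. Gamma(11, 42.5).
Mode = (a−1)/b = 10/42.5 ≈ 0.2353.

λ̂_MAP = 0.2353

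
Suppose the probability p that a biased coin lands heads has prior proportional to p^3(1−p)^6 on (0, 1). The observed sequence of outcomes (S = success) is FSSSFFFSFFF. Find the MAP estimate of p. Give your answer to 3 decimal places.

p̂_MAP = 0.350

The prior density ∝ p^3(1−p)^6 is the kernel of Beta(4, 7).
Data: 4 successes in 11 trials (from the sequence). The binomial likelihood contributes p^4(1−p)^7, so the posterior is Beta(4+4, 7+7) = Beta(8, 14).
For Beta(a, b) with a, b > 1 the mode is (a−1)/(a+b−2) = 7/20 ≈ 0.350.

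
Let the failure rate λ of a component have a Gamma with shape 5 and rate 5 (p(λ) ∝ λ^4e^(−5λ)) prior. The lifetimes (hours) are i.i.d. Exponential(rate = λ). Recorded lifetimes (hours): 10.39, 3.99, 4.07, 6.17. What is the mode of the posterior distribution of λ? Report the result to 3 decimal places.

λ̂_MAP = 0.270

The Exponential(rate=λ) likelihood is ∝ λ^n e^(−λΣtᵢ). Here n = 4 and Σtᵢ = 10.39 + 3.99 + 4.07 + 6.17 = 24.62.
Posterior ∝ λ^4e^(−5λ) · λ^4e^(−24.62λ) = λ^8e^(−29.62λ), i.e. Gamma(9, 29.62).
Mode = (a−1)/b = 8/29.62 ≈ 0.270.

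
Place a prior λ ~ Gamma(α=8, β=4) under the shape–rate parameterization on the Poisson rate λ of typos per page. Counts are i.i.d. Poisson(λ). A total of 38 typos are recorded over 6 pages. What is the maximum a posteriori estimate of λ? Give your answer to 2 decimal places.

Σxᵢ = 38, n = 6.
Posterior ∝ λ^7e^(−4λ) · λ^38e^(−6λ) = λ^45e^(−10λ), i.e. Gamma(shape=46, rate=10).
The mode of a Gamma(a, b) with a ≥ 1 (shape–rate) is (a−1)/b = 45/10 ≈ 4.50.

λ̂_MAP = 4.50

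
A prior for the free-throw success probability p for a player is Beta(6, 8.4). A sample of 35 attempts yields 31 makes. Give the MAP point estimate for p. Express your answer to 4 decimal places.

p̂_MAP = 0.7595

Prior: Beta(6, 8.4).
Data: 31 successes in 35 trials. The binomial likelihood contributes p^31(1−p)^4, so the posterior is Beta(6+31, 8.4+4) = Beta(37, 12.4).
For Beta(a, b) with a, b > 1 the mode is (a−1)/(a+b−2) = 36/47.4 ≈ 0.7595.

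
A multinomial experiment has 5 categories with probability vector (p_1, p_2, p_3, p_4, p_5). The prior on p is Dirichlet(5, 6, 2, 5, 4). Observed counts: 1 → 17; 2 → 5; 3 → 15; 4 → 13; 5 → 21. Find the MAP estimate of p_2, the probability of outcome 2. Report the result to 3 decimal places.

The posterior is Dirichlet(αᵢ + nᵢ) = Dirichlet(22, 11, 17, 18, 25).
For a Dirichlet(a₁,…,a_K) with all aᵢ > 1, the mode has j-th component (aⱼ − 1)/(Σaᵢ − K).
Here Σaᵢ = 93 and K = 5, so p_2 = (11 − 1)/(93 − 5) = 10/88 ≈ 0.114.

MAP estimate: 0.114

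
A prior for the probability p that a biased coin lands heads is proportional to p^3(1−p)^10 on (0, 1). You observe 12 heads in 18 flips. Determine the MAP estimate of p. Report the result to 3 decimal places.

p̂_MAP = 0.484

The prior density ∝ p^3(1−p)^10 is the kernel of Beta(4, 11).
Data: 12 successes in 18 trials. The binomial likelihood contributes p^12(1−p)^6, so the posterior is Beta(4+12, 11+6) = Beta(16, 17).
For Beta(a, b) with a, b > 1 the mode is (a−1)/(a+b−2) = 15/31 ≈ 0.484.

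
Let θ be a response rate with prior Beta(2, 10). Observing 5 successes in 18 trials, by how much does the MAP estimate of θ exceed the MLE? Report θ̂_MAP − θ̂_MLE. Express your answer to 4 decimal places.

Posterior is Beta(7, 23); MAP = (7−1)/(30−2) = 6/28 ≈ 0.21429.
MLE ignores the prior: θ̂_MLE = k/n = 5/18 ≈ 0.27778.
Difference = 6/28 − 5/18 = -4/63 ≈ -0.0635.

MAP − MLE = -0.0635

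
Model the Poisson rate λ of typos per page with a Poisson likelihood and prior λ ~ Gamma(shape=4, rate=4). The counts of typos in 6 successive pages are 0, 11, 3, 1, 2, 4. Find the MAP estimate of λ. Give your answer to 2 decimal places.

λ̂_MAP = 2.40

Σxᵢ = 0+11+3+1+2+4 = 21, with n = 6.
Posterior ∝ λ^3e^(−4λ) · λ^21e^(−6λ) = λ^24e^(−10λ), i.e. Gamma(shape=25, rate=10).
The mode of a Gamma(a, b) with a ≥ 1 (shape–rate) is (a−1)/b = 24/10 ≈ 2.40.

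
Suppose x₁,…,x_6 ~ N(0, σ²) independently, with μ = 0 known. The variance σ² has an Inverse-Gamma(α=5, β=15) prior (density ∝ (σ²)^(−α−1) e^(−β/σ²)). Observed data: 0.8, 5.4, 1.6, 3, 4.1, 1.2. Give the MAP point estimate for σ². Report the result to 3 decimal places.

σ̂²_MAP = 4.978

Sum of squared deviations about the known mean: SS = (0.8−0)² + (5.4−0)² + (1.6−0)² + (3−0)² + (4.1−0)² + (1.2−0)² = 59.61.
The Normal likelihood contributes (σ²)^(−n/2) exp(−SS/(2σ²)), so the posterior is Inverse-Gamma(α + n/2, β + SS/2) = Inverse-Gamma(8, 44.805).
The mode of Inverse-Gamma(a, b) is b/(a+1) = 44.805/9 ≈ 4.978.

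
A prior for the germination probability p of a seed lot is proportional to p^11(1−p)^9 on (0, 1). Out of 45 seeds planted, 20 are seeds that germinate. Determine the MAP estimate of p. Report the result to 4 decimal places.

p̂_MAP = 0.4769

The prior density ∝ p^11(1−p)^9 is the kernel of Beta(12, 10).
Data: 20 successes in 45 trials. The binomial likelihood contributes p^20(1−p)^25, so the posterior is Beta(12+20, 10+25) = Beta(32, 35).
For Beta(a, b) with a, b > 1 the mode is (a−1)/(a+b−2) = 31/65 ≈ 0.4769.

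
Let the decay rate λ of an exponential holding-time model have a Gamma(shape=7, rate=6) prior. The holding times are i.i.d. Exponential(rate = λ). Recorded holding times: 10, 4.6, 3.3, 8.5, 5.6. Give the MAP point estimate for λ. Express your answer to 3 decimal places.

The Exponential(rate=λ) likelihood is ∝ λ^n e^(−λΣtᵢ). Here n = 5 and Σtᵢ = 10 + 4.6 + 3.3 + 8.5 + 5.6 = 32.
Posterior ∝ λ^6e^(−6λ) · λ^5e^(−32λ) = λ^11e^(−38λ), i.e. Gamma(12, 38).
Mode = (a−1)/b = 11/38 ≈ 0.289.

λ̂_MAP = 0.289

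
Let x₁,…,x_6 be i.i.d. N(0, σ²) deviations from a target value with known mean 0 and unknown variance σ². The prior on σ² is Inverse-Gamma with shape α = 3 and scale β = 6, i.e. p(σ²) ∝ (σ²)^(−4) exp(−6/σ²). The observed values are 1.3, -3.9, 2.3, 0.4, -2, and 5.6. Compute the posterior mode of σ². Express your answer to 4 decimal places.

Sum of squared deviations about the known mean: SS = (1.3−0)² + (-3.9−0)² + (2.3−0)² + (0.4−0)² + (-2−0)² + (5.6−0)² = 57.71.
The Normal likelihood contributes (σ²)^(−n/2) exp(−SS/(2σ²)), so the posterior is Inverse-Gamma(α + n/2, β + SS/2) = Inverse-Gamma(6, 34.855).
The mode of Inverse-Gamma(a, b) is b/(a+1) = 34.855/7 ≈ 4.9793.

σ̂²_MAP = 4.9793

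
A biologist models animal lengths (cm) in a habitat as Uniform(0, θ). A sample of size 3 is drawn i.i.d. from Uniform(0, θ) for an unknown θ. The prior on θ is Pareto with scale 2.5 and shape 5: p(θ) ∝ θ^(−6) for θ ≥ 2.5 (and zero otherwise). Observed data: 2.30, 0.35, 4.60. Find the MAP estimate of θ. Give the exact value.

The Uniform(0, θ) likelihood is θ^(−n) for θ ≥ max(xᵢ), zero otherwise. Here max(xᵢ) = 4.60.
Posterior ∝ θ^(−6) · θ^(−3) = θ^(−9) on θ ≥ max(2.5, 4.60) = 4.60.
This density is strictly decreasing in θ, so the posterior mode lies at the lower boundary of the support.

θ̂_MAP = 4.60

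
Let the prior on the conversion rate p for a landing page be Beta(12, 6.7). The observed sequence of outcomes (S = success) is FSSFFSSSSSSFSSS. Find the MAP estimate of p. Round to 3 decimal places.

Prior: Beta(12, 6.7).
Data: 11 successes in 15 trials (from the sequence). The binomial likelihood contributes p^11(1−p)^4, so the posterior is Beta(12+11, 6.7+4) = Beta(23, 10.7).
For Beta(a, b) with a, b > 1 the mode is (a−1)/(a+b−2) = 22/31.7 ≈ 0.694.

p̂_MAP = 0.694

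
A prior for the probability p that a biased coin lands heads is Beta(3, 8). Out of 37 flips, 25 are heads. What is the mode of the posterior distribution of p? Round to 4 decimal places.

Prior: Beta(3, 8).
Data: 25 successes in 37 trials. The binomial likelihood contributes p^25(1−p)^12, so the posterior is Beta(3+25, 8+12) = Beta(28, 20).
For Beta(a, b) with a, b > 1 the mode is (a−1)/(a+b−2) = 27/46 ≈ 0.5870.

p̂_MAP = 0.5870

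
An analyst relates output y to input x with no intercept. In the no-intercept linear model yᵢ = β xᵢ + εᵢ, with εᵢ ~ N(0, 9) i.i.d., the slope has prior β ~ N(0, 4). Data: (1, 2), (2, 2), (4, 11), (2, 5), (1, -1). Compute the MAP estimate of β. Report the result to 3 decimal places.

β̂_MAP = 2.088

log p(β | y) = −Σ(yᵢ − βxᵢ)²/(2·9) − β²/(2·4) + const.
Setting the derivative to zero: Σxᵢ(yᵢ − βxᵢ)/9 − β/4 = 0, so β = Σxᵢyᵢ / (Σxᵢ² + σ²/τ²).
Σxᵢyᵢ = 1·2 + 2·2 + 4·11 + 2·5 + 1·(-1) = 59; Σxᵢ² = 26; σ²/τ² = 2.25.
β̂_MAP = 59 / (26 + 2.25) = 59/28.25 ≈ 2.088.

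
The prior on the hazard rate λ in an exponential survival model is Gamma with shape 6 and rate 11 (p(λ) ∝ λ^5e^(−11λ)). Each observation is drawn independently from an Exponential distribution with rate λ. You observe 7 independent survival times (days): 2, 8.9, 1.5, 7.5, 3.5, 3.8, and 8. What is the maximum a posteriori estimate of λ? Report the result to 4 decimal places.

The Exponential(rate=λ) likelihood is ∝ λ^n e^(−λΣtᵢ). Here n = 7 and Σtᵢ = 2 + 8.9 + 1.5 + 7.5 + 3.5 + 3.8 + 8 = 35.2.
Posterior ∝ λ^5e^(−11λ) · λ^7e^(−35.2λ) = λ^12e^(−46.2λ), i.e. Gamma(13, 46.2).
Mode = (a−1)/b = 12/46.2 ≈ 0.2597.

λ̂_MAP = 0.2597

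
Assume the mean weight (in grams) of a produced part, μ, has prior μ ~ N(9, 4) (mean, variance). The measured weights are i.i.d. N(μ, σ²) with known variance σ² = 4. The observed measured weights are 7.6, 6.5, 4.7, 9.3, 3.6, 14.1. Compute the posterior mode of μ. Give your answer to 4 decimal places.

n = 6; x̄ = (7.6 + 6.5 + 4.7 + 9.3 + 3.6 + 14.1)/6 = 45.8/6 = 229/30 ≈ 7.6333.
For a Normal prior and Normal likelihood with known variance, the posterior is Normal; its mode equals its mean, the precision-weighted average.
Prior precision 1/σ₀² = 1/4 = 0.25; data precision n/σ² = 6/4 = 1.5.
μ̂ = (0.25·9 + 1.5·(229/30)) / (0.25 + 1.5) = 13.7/1.75 = 274/35 ≈ 7.8286.

μ̂_MAP = 7.8286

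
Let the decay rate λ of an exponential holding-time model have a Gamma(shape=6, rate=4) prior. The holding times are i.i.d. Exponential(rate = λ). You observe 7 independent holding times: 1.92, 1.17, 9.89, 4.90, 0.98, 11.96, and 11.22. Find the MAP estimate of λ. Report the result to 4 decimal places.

The Exponential(rate=λ) likelihood is ∝ λ^n e^(−λΣtᵢ). Here n = 7 and Σtᵢ = 1.92 + 1.17 + 9.89 + 4.90 + 0.98 + 11.96 + 11.22 = 42.04.
Posterior ∝ λ^5e^(−4λ) · λ^7e^(−42.04λ) = λ^12e^(−46.04λ), i.e. Gamma(13, 46.04).
Mode = (a−1)/b = 12/46.04 ≈ 0.2606.

λ̂_MAP = 0.2606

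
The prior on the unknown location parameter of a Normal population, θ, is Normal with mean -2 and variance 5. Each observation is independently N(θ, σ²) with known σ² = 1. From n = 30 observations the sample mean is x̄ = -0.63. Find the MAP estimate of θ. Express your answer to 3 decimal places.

n = 30, x̄ = -0.63.
For a Normal prior and Normal likelihood with known variance, the posterior is Normal; its mode equals its mean, the precision-weighted average.
Prior precision 1/σ₀² = 1/5 = 0.2; data precision n/σ² = 30/1 = 30.
θ̂ = (0.2·(-2) + 30·(-0.63)) / (0.2 + 30) = (-19.3)/30.2 = -193/302 ≈ -0.639.

θ̂_MAP = -0.639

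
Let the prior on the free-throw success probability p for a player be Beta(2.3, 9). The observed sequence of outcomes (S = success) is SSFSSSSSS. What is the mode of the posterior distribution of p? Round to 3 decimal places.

p̂_MAP = 0.508

Prior: Beta(2.3, 9).
Data: 8 successes in 9 trials (from the sequence). The binomial likelihood contributes p^8(1−p)^1, so the posterior is Beta(2.3+8, 9+1) = Beta(10.3, 10).
For Beta(a, b) with a, b > 1 the mode is (a−1)/(a+b−2) = 9.3/18.3 ≈ 0.508.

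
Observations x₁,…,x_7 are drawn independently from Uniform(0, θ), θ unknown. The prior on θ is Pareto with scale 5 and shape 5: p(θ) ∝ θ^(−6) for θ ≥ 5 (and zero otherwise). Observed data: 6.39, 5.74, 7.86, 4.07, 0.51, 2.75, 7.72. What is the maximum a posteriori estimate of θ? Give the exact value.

The Uniform(0, θ) likelihood is θ^(−n) for θ ≥ max(xᵢ), zero otherwise. Here max(xᵢ) = 7.86.
Posterior ∝ θ^(−6) · θ^(−7) = θ^(−13) on θ ≥ max(5, 7.86) = 7.86.
This density is strictly decreasing in θ, so the posterior mode lies at the lower boundary of the support.

θ̂_MAP = 7.86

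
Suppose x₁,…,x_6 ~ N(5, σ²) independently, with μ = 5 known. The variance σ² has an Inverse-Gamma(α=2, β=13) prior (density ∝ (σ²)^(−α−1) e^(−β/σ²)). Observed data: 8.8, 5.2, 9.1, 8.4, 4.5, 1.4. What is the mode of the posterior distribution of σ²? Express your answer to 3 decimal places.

σ̂²_MAP = 6.838

Sum of squared deviations about the known mean: SS = (8.8−5)² + (5.2−5)² + (9.1−5)² + (8.4−5)² + (4.5−5)² + (1.4−5)² = 56.06.
The Normal likelihood contributes (σ²)^(−n/2) exp(−SS/(2σ²)), so the posterior is Inverse-Gamma(α + n/2, β + SS/2) = Inverse-Gamma(5, 41.03).
The mode of Inverse-Gamma(a, b) is b/(a+1) = 41.03/6 ≈ 6.838.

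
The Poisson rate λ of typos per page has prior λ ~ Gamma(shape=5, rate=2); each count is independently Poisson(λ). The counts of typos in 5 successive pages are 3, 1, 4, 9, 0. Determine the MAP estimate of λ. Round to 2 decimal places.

λ̂_MAP = 3.00

Σxᵢ = 3+1+4+9+0 = 17, with n = 5.
Posterior ∝ λ^4e^(−2λ) · λ^17e^(−5λ) = λ^21e^(−7λ), i.e. Gamma(shape=22, rate=7).
The mode of a Gamma(a, b) with a ≥ 1 (shape–rate) is (a−1)/b = 21/7 ≈ 3.00.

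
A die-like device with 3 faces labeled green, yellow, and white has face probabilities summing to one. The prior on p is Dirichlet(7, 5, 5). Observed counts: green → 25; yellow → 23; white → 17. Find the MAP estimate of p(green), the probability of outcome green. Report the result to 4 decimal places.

MAP estimate of p(green) = 0.3924

The posterior is Dirichlet(αᵢ + nᵢ) = Dirichlet(32, 28, 22).
For a Dirichlet(a₁,…,a_K) with all aᵢ > 1, the mode has j-th component (aⱼ − 1)/(Σaᵢ − K).
Here Σaᵢ = 82 and K = 3, so p(green) = (32 − 1)/(82 − 3) = 31/79 ≈ 0.3924.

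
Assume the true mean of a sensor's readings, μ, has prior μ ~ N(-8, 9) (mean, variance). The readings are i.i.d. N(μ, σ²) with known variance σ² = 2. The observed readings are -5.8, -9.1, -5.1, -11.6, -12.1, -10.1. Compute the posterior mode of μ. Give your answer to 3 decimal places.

μ̂_MAP = -8.932

n = 6; x̄ = ((-5.8) + (-9.1) + (-5.1) + (-11.6) + (-12.1) + (-10.1))/6 = -53.8/6 = -269/30 ≈ -8.9667.
For a Normal prior and Normal likelihood with known variance, the posterior is Normal; its mode equals its mean, the precision-weighted average.
Prior precision 1/σ₀² = 1/9; data precision n/σ² = 6/2 = 3.
μ̂ = ((1/9)·(-8) + 3·(-269/30)) / (1/9 + 3) = (-2501/90)/(28/9) = -2501/280 ≈ -8.932.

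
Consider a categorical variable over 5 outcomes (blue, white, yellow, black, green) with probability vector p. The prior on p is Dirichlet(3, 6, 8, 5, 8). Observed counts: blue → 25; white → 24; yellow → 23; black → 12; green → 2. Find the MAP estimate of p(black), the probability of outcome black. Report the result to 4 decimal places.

The posterior is Dirichlet(αᵢ + nᵢ) = Dirichlet(28, 30, 31, 17, 10).
For a Dirichlet(a₁,…,a_K) with all aᵢ > 1, the mode has j-th component (aⱼ − 1)/(Σaᵢ − K).
Here Σaᵢ = 116 and K = 5, so p(black) = (17 − 1)/(116 − 5) = 16/111 ≈ 0.1441.

MAP estimate of p(black) = 0.1441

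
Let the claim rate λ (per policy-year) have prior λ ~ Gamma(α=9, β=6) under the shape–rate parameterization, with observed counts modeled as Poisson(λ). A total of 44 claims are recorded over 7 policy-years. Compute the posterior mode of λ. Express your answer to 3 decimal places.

λ̂_MAP = 4.000

Σxᵢ = 44, n = 7.
Posterior ∝ λ^8e^(−6λ) · λ^44e^(−7λ) = λ^52e^(−13λ), i.e. Gamma(shape=53, rate=13).
The mode of a Gamma(a, b) with a ≥ 1 (shape–rate) is (a−1)/b = 52/13 ≈ 4.000.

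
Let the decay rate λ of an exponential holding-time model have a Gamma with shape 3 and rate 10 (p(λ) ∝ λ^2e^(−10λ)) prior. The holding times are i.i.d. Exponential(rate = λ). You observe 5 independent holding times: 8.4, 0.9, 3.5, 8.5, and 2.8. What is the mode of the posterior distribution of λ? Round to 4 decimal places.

The Exponential(rate=λ) likelihood is ∝ λ^n e^(−λΣtᵢ). Here n = 5 and Σtᵢ = 8.4 + 0.9 + 3.5 + 8.5 + 2.8 = 24.1.
Posterior ∝ λ^2e^(−10λ) · λ^5e^(−24.1λ) = λ^7e^(−34.1λ), i.e. Gamma(8, 34.1).
Mode = (a−1)/b = 7/34.1 ≈ 0.2053.

λ̂_MAP = 0.2053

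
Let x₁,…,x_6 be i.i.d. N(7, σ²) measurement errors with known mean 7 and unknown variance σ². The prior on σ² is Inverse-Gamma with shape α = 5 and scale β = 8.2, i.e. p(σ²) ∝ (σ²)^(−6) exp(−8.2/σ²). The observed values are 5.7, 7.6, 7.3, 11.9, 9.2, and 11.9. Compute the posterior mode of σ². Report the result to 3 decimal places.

σ̂²_MAP = 3.967

Sum of squared deviations about the known mean: SS = (5.7−7)² + (7.6−7)² + (7.3−7)² + (11.9−7)² + (9.2−7)² + (11.9−7)² = 55.
The Normal likelihood contributes (σ²)^(−n/2) exp(−SS/(2σ²)), so the posterior is Inverse-Gamma(α + n/2, β + SS/2) = Inverse-Gamma(8, 35.7).
The mode of Inverse-Gamma(a, b) is b/(a+1) = 35.7/9 ≈ 3.967.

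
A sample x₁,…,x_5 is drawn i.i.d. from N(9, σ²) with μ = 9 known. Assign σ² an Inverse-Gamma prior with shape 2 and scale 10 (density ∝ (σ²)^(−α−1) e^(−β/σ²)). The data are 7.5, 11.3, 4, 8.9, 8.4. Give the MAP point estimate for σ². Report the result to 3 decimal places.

σ̂²_MAP = 4.810

Sum of squared deviations about the known mean: SS = (7.5−9)² + (11.3−9)² + (4−9)² + (8.9−9)² + (8.4−9)² = 32.91.
The Normal likelihood contributes (σ²)^(−n/2) exp(−SS/(2σ²)), so the posterior is Inverse-Gamma(α + n/2, β + SS/2) = Inverse-Gamma(4.5, 26.455).
The mode of Inverse-Gamma(a, b) is b/(a+1) = 26.455/5.5 ≈ 4.810.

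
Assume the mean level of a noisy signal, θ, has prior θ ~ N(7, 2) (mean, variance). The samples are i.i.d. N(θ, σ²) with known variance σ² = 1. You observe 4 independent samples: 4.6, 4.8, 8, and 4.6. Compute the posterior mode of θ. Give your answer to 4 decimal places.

n = 4; x̄ = (4.6 + 4.8 + 8 + 4.6)/4 = 22/4 = 5.5.
For a Normal prior and Normal likelihood with known variance, the posterior is Normal; its mode equals its mean, the precision-weighted average.
Prior precision 1/σ₀² = 1/2 = 0.5; data precision n/σ² = 4/1 = 4.
θ̂ = (0.5·7 + 4·5.5) / (0.5 + 4) = 25.5/4.5 = 17/3 ≈ 5.6667.

θ̂_MAP = 5.6667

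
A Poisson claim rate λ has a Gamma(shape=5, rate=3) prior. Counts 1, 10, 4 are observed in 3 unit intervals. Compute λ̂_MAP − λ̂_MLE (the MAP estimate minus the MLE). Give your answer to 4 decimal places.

Σxᵢ = 15. Posterior is Gamma(20, 6); MAP = (20−1)/6 = 19/6 ≈ 3.16667.
MLE = x̄ = 15/3 ≈ 5.00000.
Difference = 19/6 − 15/3 = -11/6 ≈ -1.8333.

MAP − MLE = -1.8333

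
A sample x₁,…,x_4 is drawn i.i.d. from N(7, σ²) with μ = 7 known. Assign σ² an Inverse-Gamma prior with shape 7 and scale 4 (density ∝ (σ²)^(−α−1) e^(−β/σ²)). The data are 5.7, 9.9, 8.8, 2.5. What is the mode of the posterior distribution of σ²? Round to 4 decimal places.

σ̂²_MAP = 2.0795

Sum of squared deviations about the known mean: SS = (5.7−7)² + (9.9−7)² + (8.8−7)² + (2.5−7)² = 33.59.
The Normal likelihood contributes (σ²)^(−n/2) exp(−SS/(2σ²)), so the posterior is Inverse-Gamma(α + n/2, β + SS/2) = Inverse-Gamma(9, 20.795).
The mode of Inverse-Gamma(a, b) is b/(a+1) = 20.795/10 ≈ 2.0795.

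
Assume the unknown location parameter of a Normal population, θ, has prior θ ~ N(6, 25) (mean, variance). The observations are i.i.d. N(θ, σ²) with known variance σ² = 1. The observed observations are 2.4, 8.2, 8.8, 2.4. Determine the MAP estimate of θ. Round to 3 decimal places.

θ̂_MAP = 5.455

n = 4; x̄ = (2.4 + 8.2 + 8.8 + 2.4)/4 = 21.8/4 = 5.45.
For a Normal prior and Normal likelihood with known variance, the posterior is Normal; its mode equals its mean, the precision-weighted average.
Prior precision 1/σ₀² = 1/25 = 0.04; data precision n/σ² = 4/1 = 4.
θ̂ = (0.04·6 + 4·5.45) / (0.04 + 4) = 22.04/4.04 = 551/101 ≈ 5.455.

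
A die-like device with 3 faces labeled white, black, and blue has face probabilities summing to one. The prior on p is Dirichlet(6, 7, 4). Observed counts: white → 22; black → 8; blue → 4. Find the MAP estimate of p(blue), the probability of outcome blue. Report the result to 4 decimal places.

MAP estimate of p(blue) = 0.1458

The posterior is Dirichlet(αᵢ + nᵢ) = Dirichlet(28, 15, 8).
For a Dirichlet(a₁,…,a_K) with all aᵢ > 1, the mode has j-th component (aⱼ − 1)/(Σaᵢ − K).
Here Σaᵢ = 51 and K = 3, so p(blue) = (8 − 1)/(51 − 3) = 7/48 ≈ 0.1458.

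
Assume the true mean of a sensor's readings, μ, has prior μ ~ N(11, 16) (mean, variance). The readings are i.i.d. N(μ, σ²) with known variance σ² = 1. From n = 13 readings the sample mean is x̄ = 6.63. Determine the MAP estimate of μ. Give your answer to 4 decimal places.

μ̂_MAP = 6.6509

n = 13, x̄ = 6.63.
For a Normal prior and Normal likelihood with known variance, the posterior is Normal; its mode equals its mean, the precision-weighted average.
Prior precision 1/σ₀² = 1/16 = 0.0625; data precision n/σ² = 13/1 = 13.
μ̂ = (0.0625·11 + 13·6.63) / (0.0625 + 13) = 86.8775/13.0625 = 1829/275 ≈ 6.6509.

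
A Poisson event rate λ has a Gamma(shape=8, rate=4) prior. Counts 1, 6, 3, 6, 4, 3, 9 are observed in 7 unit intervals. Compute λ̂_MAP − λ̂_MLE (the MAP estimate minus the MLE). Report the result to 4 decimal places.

Σxᵢ = 32. Posterior is Gamma(40, 11); MAP = (40−1)/11 = 39/11 ≈ 3.54545.
MLE = x̄ = 32/7 ≈ 4.57143.
Difference = 39/11 − 32/7 = -79/77 ≈ -1.0260.

MAP − MLE = -1.0260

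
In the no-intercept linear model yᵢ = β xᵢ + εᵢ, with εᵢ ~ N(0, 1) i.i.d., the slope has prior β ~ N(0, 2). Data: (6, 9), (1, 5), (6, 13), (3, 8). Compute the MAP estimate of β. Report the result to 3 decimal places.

β̂_MAP = 1.952

log p(β | y) = −Σ(yᵢ − βxᵢ)²/(2·1) − β²/(2·2) + const.
Setting the derivative to zero: Σxᵢ(yᵢ − βxᵢ)/1 − β/2 = 0, so β = Σxᵢyᵢ / (Σxᵢ² + σ²/τ²).
Σxᵢyᵢ = 6·9 + 1·5 + 6·13 + 3·8 = 161; Σxᵢ² = 82; σ²/τ² = 0.5.
β̂_MAP = 161 / (82 + 0.5) = 161/82.5 ≈ 1.952.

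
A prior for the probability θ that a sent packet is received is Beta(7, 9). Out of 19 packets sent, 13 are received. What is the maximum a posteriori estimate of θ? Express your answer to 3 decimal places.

Prior: Beta(7, 9).
Data: 13 successes in 19 trials. The binomial likelihood contributes θ^13(1−θ)^6, so the posterior is Beta(7+13, 9+6) = Beta(20, 15).
For Beta(a, b) with a, b > 1 the mode is (a−1)/(a+b−2) = 19/33 ≈ 0.576.

θ̂_MAP = 0.576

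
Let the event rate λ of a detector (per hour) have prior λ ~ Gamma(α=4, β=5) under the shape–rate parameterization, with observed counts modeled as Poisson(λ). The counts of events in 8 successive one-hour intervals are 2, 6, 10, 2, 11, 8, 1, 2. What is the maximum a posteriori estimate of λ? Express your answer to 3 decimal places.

λ̂_MAP = 3.462

Σxᵢ = 2+6+10+2+11+8+1+2 = 42, with n = 8.
Posterior ∝ λ^3e^(−5λ) · λ^42e^(−8λ) = λ^45e^(−13λ), i.e. Gamma(shape=46, rate=13).
The mode of a Gamma(a, b) with a ≥ 1 (shape–rate) is (a−1)/b = 45/13 ≈ 3.462.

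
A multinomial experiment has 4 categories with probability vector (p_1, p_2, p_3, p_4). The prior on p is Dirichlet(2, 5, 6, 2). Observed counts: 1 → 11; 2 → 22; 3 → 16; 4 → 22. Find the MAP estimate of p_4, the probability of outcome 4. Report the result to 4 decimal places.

MAP estimate: 0.2805

The posterior is Dirichlet(αᵢ + nᵢ) = Dirichlet(13, 27, 22, 24).
For a Dirichlet(a₁,…,a_K) with all aᵢ > 1, the mode has j-th component (aⱼ − 1)/(Σaᵢ − K).
Here Σaᵢ = 86 and K = 4, so p_4 = (24 − 1)/(86 − 4) = 23/82 ≈ 0.2805.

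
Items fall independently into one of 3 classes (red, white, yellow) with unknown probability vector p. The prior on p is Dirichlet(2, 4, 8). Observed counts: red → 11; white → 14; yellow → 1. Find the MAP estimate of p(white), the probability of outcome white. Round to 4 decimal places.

The posterior is Dirichlet(αᵢ + nᵢ) = Dirichlet(13, 18, 9).
For a Dirichlet(a₁,…,a_K) with all aᵢ > 1, the mode has j-th component (aⱼ − 1)/(Σaᵢ − K).
Here Σaᵢ = 40 and K = 3, so p(white) = (18 − 1)/(40 − 3) = 17/37 ≈ 0.4595.

MAP estimate of p(white) = 0.4595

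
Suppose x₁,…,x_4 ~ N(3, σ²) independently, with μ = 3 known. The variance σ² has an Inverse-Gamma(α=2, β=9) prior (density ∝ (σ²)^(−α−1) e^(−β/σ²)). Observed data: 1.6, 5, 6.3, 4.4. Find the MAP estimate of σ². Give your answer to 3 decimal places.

Sum of squared deviations about the known mean: SS = (1.6−3)² + (5−3)² + (6.3−3)² + (4.4−3)² = 18.81.
The Normal likelihood contributes (σ²)^(−n/2) exp(−SS/(2σ²)), so the posterior is Inverse-Gamma(α + n/2, β + SS/2) = Inverse-Gamma(4, 18.405).
The mode of Inverse-Gamma(a, b) is b/(a+1) = 18.405/5 ≈ 3.681.

σ̂²_MAP = 3.681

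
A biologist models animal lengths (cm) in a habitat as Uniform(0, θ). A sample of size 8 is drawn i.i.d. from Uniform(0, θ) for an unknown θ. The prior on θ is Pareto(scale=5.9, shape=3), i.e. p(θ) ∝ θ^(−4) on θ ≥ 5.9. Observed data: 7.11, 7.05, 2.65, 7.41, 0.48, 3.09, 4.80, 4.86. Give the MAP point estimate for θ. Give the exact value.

θ̂_MAP = 7.41

The Uniform(0, θ) likelihood is θ^(−n) for θ ≥ max(xᵢ), zero otherwise. Here max(xᵢ) = 7.41.
Posterior ∝ θ^(−4) · θ^(−8) = θ^(−12) on θ ≥ max(5.9, 7.41) = 7.41.
This density is strictly decreasing in θ, so the posterior mode lies at the lower boundary of the support.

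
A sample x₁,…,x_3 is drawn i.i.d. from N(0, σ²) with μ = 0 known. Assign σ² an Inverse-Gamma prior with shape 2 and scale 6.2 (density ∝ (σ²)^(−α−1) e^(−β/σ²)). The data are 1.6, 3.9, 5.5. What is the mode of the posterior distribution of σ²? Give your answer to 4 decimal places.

σ̂²_MAP = 6.7133

Sum of squared deviations about the known mean: SS = (1.6−0)² + (3.9−0)² + (5.5−0)² = 48.02.
The Normal likelihood contributes (σ²)^(−n/2) exp(−SS/(2σ²)), so the posterior is Inverse-Gamma(α + n/2, β + SS/2) = Inverse-Gamma(3.5, 30.21).
The mode of Inverse-Gamma(a, b) is b/(a+1) = 30.21/4.5 ≈ 6.7133.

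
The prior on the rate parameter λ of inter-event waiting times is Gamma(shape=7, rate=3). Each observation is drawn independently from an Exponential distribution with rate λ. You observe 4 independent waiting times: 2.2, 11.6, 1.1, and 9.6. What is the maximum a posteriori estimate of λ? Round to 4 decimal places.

The Exponential(rate=λ) likelihood is ∝ λ^n e^(−λΣtᵢ). Here n = 4 and Σtᵢ = 2.2 + 11.6 + 1.1 + 9.6 = 24.5.
Posterior ∝ λ^6e^(−3λ) · λ^4e^(−24.5λ) = λ^10e^(−27.5λ), i.e. Gamma(11, 27.5).
Mode = (a−1)/b = 10/27.5 ≈ 0.3636.

λ̂_MAP = 0.3636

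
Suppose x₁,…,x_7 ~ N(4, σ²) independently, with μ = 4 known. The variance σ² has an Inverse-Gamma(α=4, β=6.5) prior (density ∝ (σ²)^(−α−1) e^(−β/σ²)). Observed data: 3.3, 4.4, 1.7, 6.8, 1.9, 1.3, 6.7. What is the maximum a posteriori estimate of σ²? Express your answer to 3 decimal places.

Sum of squared deviations about the known mean: SS = (3.3−4)² + (4.4−4)² + (1.7−4)² + (6.8−4)² + (1.9−4)² + (1.3−4)² + (6.7−4)² = 32.77.
The Normal likelihood contributes (σ²)^(−n/2) exp(−SS/(2σ²)), so the posterior is Inverse-Gamma(α + n/2, β + SS/2) = Inverse-Gamma(7.5, 22.885).
The mode of Inverse-Gamma(a, b) is b/(a+1) = 22.885/8.5 ≈ 2.692.

σ̂²_MAP = 2.692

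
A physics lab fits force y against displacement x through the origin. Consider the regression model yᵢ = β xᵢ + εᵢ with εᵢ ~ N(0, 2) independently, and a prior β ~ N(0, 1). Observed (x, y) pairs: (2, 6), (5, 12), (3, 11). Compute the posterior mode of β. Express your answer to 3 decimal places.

β̂_MAP = 2.625

log p(β | y) = −Σ(yᵢ − βxᵢ)²/(2·2) − β²/(2·1) + const.
Setting the derivative to zero: Σxᵢ(yᵢ − βxᵢ)/2 − β/1 = 0, so β = Σxᵢyᵢ / (Σxᵢ² + σ²/τ²).
Σxᵢyᵢ = 2·6 + 5·12 + 3·11 = 105; Σxᵢ² = 38; σ²/τ² = 2.
β̂_MAP = 105 / (38 + 2) = 105/40 ≈ 2.625.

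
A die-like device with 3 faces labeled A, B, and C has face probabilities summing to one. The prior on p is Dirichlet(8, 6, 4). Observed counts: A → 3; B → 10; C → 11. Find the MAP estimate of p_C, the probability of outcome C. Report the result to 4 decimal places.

MAP estimate of p_C = 0.3590

The posterior is Dirichlet(αᵢ + nᵢ) = Dirichlet(11, 16, 15).
For a Dirichlet(a₁,…,a_K) with all aᵢ > 1, the mode has j-th component (aⱼ − 1)/(Σaᵢ − K).
Here Σaᵢ = 42 and K = 3, so p_C = (15 − 1)/(42 − 3) = 14/39 ≈ 0.3590.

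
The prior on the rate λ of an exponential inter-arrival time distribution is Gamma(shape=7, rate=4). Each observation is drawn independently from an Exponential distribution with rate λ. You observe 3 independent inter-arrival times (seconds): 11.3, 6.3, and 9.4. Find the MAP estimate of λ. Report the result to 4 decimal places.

λ̂_MAP = 0.2903

The Exponential(rate=λ) likelihood is ∝ λ^n e^(−λΣtᵢ). Here n = 3 and Σtᵢ = 11.3 + 6.3 + 9.4 = 27.
Posterior ∝ λ^6e^(−4λ) · λ^3e^(−27λ) = λ^9e^(−31λ), i.e. Gamma(10, 31).
Mode = (a−1)/b = 9/31 ≈ 0.2903.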